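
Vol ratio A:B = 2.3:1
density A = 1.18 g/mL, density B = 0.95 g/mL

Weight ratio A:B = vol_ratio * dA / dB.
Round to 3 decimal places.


Weight ratio = 2.3 * 1.18 / 0.95
= 2.857

2.857


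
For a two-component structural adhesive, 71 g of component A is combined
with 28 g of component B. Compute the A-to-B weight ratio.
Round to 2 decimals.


Weight ratio A:B = 71 / 28
= 2.54

2.54


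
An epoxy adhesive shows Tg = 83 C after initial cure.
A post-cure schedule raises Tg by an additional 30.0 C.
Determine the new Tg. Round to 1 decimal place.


New Tg = 83 + 30.0
= 113.0 C

113.0


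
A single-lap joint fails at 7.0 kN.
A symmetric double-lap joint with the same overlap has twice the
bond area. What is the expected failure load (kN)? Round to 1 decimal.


Double-lap load = 2 * 7.0 = 14.0 kN

14.0


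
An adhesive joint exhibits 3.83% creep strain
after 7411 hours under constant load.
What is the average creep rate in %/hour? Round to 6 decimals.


Creep rate = strain / time
= 3.83 / 7411
= 0.000517 %/h

0.000517


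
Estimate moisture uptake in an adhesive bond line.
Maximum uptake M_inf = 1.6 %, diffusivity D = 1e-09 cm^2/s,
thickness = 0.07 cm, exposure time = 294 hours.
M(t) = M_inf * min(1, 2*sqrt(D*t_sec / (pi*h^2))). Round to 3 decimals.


Convert time: 294 h = 1058400 s
ratio = min(1, 2*sqrt(1e-09*1058400/(pi*0.07^2)))
= 0.524423
M(t) = 1.6 * 0.524423 = 0.839%

0.839


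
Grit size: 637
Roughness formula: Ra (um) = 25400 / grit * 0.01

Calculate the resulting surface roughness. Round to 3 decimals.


Ra = 25400 / 637 * 0.01
= 0.399 um

0.399


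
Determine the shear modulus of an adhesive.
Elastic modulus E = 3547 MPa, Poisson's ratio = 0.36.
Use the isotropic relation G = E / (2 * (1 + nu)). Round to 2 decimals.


G = 3547 / (2*(1+0.36)) = 3547 / 2.72
= 1304.04 MPa

1304.04


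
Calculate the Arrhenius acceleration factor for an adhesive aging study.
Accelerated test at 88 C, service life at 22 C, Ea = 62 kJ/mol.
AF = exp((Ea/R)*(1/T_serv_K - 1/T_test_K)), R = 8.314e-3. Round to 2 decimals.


T_test = 361.15 K, T_serv = 295.15 K
Ea/R = 62 / 0.008314 = 7457.30
AF = exp(7457.30 * (1/295.15 - 1/361.15))
= 101.23

101.23


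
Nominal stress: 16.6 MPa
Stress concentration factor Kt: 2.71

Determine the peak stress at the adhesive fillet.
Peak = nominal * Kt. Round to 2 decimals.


Peak stress = 16.6 * 2.71
= 44.99 MPa

44.99


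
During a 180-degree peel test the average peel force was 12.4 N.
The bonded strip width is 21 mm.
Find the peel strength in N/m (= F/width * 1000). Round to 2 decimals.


Peel strength = F/width * 1000
= 12.4 / 21 * 1000
= 590.48 N/m

590.48


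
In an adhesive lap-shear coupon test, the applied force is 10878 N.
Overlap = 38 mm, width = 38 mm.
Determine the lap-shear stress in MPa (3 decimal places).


stress = F / (overlap * width)
= 10878 / (38 * 38)
= 7.533 MPa

7.533


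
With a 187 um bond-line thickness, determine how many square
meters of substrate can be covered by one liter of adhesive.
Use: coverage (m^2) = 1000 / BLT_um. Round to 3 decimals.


Coverage = 1000 / 187 = 5.348 m^2

5.348


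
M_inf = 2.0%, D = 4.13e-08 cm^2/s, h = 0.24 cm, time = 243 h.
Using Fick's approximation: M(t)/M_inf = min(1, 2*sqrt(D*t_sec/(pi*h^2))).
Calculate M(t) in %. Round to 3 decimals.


t = 874800 s
ratio = min(1, 2*sqrt(4.13e-08*874800/(pi*0.0576)))
= 0.893662
M(t) = 2.0 * 0.893662 = 1.787%

1.787


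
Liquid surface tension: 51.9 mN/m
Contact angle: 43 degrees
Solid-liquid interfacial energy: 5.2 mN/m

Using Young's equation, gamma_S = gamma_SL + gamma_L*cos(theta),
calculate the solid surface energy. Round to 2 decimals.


gamma_S = 5.2 + 51.9 * cos(43)
= 43.16 mN/m

43.16


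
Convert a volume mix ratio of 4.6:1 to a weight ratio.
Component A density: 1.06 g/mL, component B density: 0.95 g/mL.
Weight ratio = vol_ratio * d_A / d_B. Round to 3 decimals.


= 4.6 * 1.06 / 0.95 = 5.133

5.133


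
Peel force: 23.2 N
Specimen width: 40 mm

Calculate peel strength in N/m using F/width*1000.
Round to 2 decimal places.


Peel strength = 23.2 / 40 * 1000 = 580.00 N/m

580.00


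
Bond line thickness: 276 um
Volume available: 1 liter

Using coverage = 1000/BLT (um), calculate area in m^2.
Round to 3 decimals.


1 L = 1e6 mm^3, thickness = 276 um = 0.276 mm
Area = 1e6 / 0.276 mm^2 = (1e6 / 0.276) / 1e6 m^2 = 1000 / 276 m^2
= 3.623 m^2

3.623


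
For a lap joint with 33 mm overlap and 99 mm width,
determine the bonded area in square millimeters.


Area = 33 * 99 = 3267 mm^2

3267


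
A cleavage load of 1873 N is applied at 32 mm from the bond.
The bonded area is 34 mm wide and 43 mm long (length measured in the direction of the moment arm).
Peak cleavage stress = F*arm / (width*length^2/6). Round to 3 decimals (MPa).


Moment = 1873 * 32 = 59936 N*mm
Section modulus = 34 * 1849 / 6 = 62866 / 6 mm^3
Stress = 59936 / (62866 / 6) = 359616 / 62866
= 5.720 MPa

5.720


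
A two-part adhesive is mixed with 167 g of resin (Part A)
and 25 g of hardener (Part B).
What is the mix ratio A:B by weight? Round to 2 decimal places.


Mix ratio = mass_A / mass_B
= 167 / 25
= 6.68

6.68


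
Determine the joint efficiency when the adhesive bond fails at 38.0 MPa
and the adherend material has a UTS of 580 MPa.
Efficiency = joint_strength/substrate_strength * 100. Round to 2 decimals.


Joint efficiency = 38.0 / 580 * 100
= 6.55%

6.55


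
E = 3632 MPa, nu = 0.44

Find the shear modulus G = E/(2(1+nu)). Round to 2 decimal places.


G = 3632 / (2 * 1.44)
= 1261.11 MPa

1261.11


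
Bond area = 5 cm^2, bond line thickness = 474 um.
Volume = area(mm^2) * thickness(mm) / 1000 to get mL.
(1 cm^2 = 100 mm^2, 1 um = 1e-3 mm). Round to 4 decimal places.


area_mm2 = 5 * 100 = 500
blt_mm = 474 * 1e-3 = 0.474
vol_mm3 = 500 * 0.474 = 237.0
vol_mL = 237.0 / 1000 = 0.2370 mL

0.2370


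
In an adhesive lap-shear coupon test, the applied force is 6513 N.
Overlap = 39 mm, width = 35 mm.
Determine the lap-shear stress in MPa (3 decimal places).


stress = F / (overlap * width)
= 6513 / (39 * 35)
= 4.771 MPa

4.771


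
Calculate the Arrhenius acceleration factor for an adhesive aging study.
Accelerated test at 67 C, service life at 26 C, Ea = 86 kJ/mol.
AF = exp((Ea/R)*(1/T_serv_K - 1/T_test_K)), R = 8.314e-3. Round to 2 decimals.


T_test = 340.15 K, T_serv = 299.15 K
Ea/R = 86 / 0.008314 = 10344.00
AF = exp(10344.00 * (1/299.15 - 1/340.15))
= 64.58

64.58


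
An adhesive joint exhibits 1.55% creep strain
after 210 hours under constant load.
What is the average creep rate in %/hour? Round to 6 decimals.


Creep rate = strain / time
= 1.55 / 210
= 0.007381 %/h

0.007381


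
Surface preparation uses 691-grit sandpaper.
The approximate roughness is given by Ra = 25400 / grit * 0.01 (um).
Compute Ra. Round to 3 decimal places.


Ra = 25400 / 691 * 0.01
= 254 / 691
= 0.368 um

0.368


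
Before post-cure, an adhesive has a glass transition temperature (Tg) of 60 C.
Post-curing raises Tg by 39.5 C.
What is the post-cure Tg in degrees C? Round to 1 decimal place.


Tg_post = Tg_base + delta_Tg
= 60 + 39.5
= 99.5 C

99.5


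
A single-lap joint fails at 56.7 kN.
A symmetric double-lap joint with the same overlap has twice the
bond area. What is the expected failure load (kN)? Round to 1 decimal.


Double-lap load = 2 * 56.7 = 113.4 kN

113.4


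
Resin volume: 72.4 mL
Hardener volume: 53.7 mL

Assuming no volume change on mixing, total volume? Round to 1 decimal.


V_total = 72.4 + 53.7 = 126.1 mL

126.1


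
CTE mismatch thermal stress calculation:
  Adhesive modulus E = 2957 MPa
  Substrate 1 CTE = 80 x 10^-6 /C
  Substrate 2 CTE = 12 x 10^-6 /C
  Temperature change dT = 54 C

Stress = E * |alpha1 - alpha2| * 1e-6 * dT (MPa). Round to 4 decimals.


delta_alpha = |80 - 12| = 68 x 10^-6/C
Stress = 2957 * 68e-6 * 54
= 10.8581 MPa

10.8581


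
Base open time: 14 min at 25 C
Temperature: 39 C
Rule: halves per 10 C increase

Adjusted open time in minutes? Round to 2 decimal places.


Acceleration = 2^((39-25)/10) = 2.6390
Open time = 14 / 2.6390 = 5.31 min

5.31


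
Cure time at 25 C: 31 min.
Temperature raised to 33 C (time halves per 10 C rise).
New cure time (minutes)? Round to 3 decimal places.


Acceleration factor = 2^(8/10) = 1.7411
New time = 31 / 1.7411 = 17.805 min

17.805


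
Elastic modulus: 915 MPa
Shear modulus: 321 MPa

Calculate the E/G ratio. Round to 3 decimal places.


E / G = 915 / 321 = 2.850

2.850


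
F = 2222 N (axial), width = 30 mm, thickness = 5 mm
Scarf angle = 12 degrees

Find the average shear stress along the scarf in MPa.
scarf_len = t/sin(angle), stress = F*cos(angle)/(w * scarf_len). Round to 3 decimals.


scarf_len = 5/sin(12 deg) = 24.0487
cos(12 deg) = 0.978148
stress = 2222*0.978148/(30*24.0487) = 3.013 MPa

3.013


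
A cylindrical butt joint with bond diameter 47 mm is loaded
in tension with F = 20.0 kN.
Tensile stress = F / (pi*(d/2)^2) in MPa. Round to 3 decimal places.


Area = pi * (47/2)^2 = 1734.9445 mm^2
Stress = 20.0*1000 / 1734.9445
= 11.528 MPa

11.528


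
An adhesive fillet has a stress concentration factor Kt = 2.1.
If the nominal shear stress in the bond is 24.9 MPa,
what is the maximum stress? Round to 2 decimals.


Max stress = 24.9 * 2.1 = 52.29 MPa

52.29


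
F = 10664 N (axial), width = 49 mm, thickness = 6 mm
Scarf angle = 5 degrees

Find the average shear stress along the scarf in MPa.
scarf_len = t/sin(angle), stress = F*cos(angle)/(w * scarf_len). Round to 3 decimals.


scarf_len = 6/sin(5 deg) = 68.8423
cos(5 deg) = 0.996195
stress = 10664*0.996195/(49*68.8423) = 3.149 MPa

3.149


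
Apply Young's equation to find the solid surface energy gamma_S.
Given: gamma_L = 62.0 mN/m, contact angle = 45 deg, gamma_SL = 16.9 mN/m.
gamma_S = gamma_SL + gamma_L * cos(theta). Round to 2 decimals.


theta_rad = 45 * pi/180 = 0.785398
gamma_S = 16.9 + 62.0 * cos(0.785398)
= 60.74 mN/m

60.74


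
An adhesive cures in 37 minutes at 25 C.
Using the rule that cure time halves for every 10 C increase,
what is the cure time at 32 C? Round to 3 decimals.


Factor = 2^((32 - 25) / 10) = 1.6245
Cure time = 37 / 1.6245
= 22.776 minutes

22.776


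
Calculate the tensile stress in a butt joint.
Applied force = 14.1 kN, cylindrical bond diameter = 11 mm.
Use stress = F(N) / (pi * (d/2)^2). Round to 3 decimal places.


A = pi * 5.5^2 = 95.0332 mm^2
sigma = 14100.0 / 95.0332 = 148.369 MPa

148.369


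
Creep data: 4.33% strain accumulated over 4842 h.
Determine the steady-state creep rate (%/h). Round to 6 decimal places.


Rate = 4.33 / 4842 = 0.000894 %/h

0.000894


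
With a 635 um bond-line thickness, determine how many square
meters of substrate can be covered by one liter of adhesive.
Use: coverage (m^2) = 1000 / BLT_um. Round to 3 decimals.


Coverage = 1000 / 635 = 1.575 m^2

1.575


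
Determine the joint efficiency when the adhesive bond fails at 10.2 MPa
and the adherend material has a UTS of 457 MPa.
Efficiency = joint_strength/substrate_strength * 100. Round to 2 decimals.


Joint efficiency = 10.2 / 457 * 100
= 2.23%

2.23


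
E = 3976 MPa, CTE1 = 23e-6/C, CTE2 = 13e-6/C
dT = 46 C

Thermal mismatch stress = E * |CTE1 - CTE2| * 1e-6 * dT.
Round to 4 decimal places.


= 3976 * 10e-6 * 46
= 1.8290 MPa

1.8290


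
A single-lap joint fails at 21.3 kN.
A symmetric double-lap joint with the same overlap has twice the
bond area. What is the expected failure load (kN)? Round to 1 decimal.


Double-lap load = 2 * 21.3 = 42.6 kN

42.6


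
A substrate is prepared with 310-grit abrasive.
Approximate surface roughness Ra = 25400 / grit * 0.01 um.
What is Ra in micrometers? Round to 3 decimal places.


Ra = 25400 / 310 * 0.01 = 0.819 um

0.819


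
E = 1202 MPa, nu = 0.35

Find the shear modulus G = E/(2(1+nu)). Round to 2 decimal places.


G = 1202 / (2 * 1.35)
= 445.19 MPa

445.19


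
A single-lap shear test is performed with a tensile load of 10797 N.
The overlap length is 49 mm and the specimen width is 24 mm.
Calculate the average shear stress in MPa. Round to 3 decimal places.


Shear stress = F / (overlap * width)
= 10797 / (49 * 24)
= 10797 / 1176
= 9.181 MPa

9.181


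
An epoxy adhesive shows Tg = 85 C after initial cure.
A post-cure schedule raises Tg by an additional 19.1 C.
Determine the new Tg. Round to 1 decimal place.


New Tg = 85 + 19.1
= 104.1 C

104.1


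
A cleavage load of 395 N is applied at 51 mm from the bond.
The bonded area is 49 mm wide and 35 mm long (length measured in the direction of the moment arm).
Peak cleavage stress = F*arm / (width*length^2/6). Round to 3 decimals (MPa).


Moment = 395 * 51 = 20145 N*mm
Section modulus = 49 * 1225 / 6 = 60025 / 6 mm^3
Stress = 20145 / (60025 / 6) = 120870 / 60025
= 2.014 MPa

2.014


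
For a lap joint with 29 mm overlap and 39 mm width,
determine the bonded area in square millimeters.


Area = 29 * 39 = 1131 mm^2

1131


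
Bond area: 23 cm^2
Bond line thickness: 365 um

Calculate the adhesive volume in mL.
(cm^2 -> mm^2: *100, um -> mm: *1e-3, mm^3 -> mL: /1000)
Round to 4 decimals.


V = 23*100 * 365*1e-3 / 1000
= 0.8395 mL

0.8395


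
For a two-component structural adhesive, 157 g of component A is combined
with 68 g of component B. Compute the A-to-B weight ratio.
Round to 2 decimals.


Weight ratio A:B = 157 / 68
= 2.31

2.31


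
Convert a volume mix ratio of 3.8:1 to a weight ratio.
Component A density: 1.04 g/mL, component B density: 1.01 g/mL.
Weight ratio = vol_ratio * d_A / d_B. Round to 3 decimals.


= 3.8 * 1.04 / 1.01 = 3.913

3.913


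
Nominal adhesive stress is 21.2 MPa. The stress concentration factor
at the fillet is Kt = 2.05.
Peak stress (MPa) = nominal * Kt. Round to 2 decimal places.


Peak = 21.2 * 2.05 = 43.46 MPa

43.46


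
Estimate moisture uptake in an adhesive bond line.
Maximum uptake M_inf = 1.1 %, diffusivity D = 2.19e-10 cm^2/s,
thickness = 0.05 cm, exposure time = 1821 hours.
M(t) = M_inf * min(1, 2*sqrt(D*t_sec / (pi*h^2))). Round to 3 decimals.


Convert time: 1821 h = 6555600 s
ratio = min(1, 2*sqrt(2.19e-10*6555600/(pi*0.05^2)))
= 0.855093
M(t) = 1.1 * 0.855093 = 0.941%

0.941


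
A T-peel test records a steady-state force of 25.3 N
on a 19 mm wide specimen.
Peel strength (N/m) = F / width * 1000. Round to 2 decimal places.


Peel strength = 25.3 / 19 * 1000
= 1331.58 N/m

1331.58


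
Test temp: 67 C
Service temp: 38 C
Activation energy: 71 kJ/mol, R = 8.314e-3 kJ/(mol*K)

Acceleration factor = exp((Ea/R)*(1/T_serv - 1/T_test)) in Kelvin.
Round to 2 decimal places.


AF = exp((71/0.008314)*(1/311.15 - 1/340.15))
= 10.38

10.38


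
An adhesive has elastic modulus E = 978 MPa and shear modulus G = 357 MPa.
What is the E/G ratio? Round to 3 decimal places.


E/G = 978 / 357 = 2.739

2.739


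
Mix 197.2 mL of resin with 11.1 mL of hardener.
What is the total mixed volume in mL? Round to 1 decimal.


Total = 197.2 + 11.1 = 208.3 mL

208.3


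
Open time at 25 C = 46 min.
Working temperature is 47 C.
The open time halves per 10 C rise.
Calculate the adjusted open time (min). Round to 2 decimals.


factor = 2^((47 - 25) / 10) = 4.5948
ot = 46 / 4.5948 = 10.01 min

10.01


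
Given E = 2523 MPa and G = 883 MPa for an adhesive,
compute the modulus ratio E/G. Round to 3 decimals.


E/G ratio = 2523 / 883 = 2.857

2.857


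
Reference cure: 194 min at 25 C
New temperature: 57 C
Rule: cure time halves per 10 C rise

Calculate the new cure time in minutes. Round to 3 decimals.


factor = 2^((57-25)/10) = 9.1896
t_new = 194 / 9.1896 = 21.111 min

21.111


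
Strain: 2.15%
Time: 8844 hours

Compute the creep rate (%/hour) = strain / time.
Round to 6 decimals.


Creep rate = 2.15 / 8844
= 0.000243 %/h

0.000243


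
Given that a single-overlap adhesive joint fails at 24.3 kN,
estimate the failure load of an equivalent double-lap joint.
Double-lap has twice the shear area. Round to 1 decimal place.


Double-lap factor = 2
Expected load = 24.3 * 2 = 48.6 kN

48.6


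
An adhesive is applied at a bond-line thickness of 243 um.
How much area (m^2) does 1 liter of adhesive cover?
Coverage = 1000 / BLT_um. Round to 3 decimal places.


Coverage = 1000 / 243 = 4.115 m^2

4.115


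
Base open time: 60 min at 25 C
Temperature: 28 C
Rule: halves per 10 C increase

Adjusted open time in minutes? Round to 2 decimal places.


Acceleration = 2^((28-25)/10) = 1.2311
Open time = 60 / 1.2311 = 48.74 min

48.74


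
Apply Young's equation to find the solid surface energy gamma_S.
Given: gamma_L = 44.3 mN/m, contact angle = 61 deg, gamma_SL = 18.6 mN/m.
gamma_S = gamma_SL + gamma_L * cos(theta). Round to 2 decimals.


theta_rad = 61 * pi/180 = 1.064651
gamma_S = 18.6 + 44.3 * cos(1.064651)
= 40.08 mN/m

40.08


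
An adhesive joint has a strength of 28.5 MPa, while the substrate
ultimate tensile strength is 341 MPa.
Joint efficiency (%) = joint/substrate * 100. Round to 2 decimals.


Efficiency = 28.5 / 341 * 100
= 8.36%

8.36


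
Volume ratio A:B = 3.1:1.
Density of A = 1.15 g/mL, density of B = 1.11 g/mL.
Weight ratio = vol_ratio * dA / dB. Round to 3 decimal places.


Wt ratio = 3.1 * 1.15 / 1.11
= 3.212

3.212


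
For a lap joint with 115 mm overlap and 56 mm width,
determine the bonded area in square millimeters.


Area = 115 * 56 = 6440 mm^2

6440


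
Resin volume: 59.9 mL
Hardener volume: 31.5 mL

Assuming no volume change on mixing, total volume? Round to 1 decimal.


V_total = 59.9 + 31.5 = 91.4 mL

91.4


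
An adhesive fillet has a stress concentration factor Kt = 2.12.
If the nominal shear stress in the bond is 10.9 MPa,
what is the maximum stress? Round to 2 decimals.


Max stress = 10.9 * 2.12 = 23.11 MPa

23.11


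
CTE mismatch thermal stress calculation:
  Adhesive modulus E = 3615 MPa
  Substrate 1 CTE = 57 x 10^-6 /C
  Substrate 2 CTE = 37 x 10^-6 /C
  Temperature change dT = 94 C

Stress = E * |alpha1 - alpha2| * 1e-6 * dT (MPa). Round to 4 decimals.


delta_alpha = |57 - 37| = 20 x 10^-6/C
Stress = 3615 * 20e-6 * 94
= 6.7962 MPa

6.7962


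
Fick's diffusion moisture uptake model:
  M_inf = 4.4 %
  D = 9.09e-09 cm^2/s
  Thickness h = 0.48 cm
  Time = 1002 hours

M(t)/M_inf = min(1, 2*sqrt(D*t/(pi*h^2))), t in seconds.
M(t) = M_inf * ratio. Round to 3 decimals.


t_sec = 1002 * 3600 = 3607200
ratio = 2*sqrt(9.09e-09*3607200/(pi*0.48^2))
= min(1, 0.425678)
= 0.425678
M(t) = 4.4 * 0.425678 = 1.873 %

1.873


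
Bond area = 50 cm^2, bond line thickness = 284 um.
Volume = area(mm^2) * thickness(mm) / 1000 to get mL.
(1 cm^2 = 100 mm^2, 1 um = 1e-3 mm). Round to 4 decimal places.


area_mm2 = 50 * 100 = 5000
blt_mm = 284 * 1e-3 = 0.284
vol_mm3 = 5000 * 0.284 = 1420.0
vol_mL = 1420.0 / 1000 = 1.4200 mL

1.4200


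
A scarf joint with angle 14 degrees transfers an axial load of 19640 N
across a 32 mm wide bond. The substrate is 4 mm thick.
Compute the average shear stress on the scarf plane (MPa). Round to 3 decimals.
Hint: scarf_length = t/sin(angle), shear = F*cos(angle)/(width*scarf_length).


scarf_length = 4 / sin(14 deg) = 16.5343 mm
cos(14 deg) = 0.970296
shear stress = 19640 * 0.970296 / (32 * 16.5343)
= 36.017 MPa

36.017


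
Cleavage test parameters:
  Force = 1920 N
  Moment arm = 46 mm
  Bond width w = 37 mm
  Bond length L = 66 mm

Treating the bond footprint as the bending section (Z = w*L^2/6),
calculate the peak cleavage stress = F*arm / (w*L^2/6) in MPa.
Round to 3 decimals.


M = 1920 * 46 = 88320 N*mm
Z = 37 * 66^2 / 6 = 161172 / 6 mm^3
sigma = M / Z = 6 * 88320 / 161172 = 529920 / 161172
= 3.288 MPa

3.288


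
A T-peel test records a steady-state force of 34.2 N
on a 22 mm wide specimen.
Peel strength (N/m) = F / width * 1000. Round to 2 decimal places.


Peel strength = 34.2 / 22 * 1000
= 1554.55 N/m

1554.55


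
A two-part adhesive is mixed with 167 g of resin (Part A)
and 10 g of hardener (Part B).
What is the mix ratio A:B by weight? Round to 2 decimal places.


Mix ratio = mass_A / mass_B
= 167 / 10
= 16.70

16.70


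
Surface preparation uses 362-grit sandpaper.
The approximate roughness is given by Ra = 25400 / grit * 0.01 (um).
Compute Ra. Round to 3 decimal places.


Ra = 25400 / 362 * 0.01
= 254 / 362
= 0.702 um

0.702


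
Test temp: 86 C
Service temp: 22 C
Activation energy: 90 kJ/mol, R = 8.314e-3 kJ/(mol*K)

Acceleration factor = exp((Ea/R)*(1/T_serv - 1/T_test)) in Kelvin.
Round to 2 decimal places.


AF = exp((90/0.008314)*(1/295.15 - 1/359.15))
= 689.33

689.33


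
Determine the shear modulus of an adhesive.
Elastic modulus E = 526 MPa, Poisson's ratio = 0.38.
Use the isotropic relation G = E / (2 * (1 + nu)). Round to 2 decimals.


G = 526 / (2*(1+0.38)) = 526 / 2.76
= 190.58 MPa

190.58


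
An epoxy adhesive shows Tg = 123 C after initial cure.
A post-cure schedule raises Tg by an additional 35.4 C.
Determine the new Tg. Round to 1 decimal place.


New Tg = 123 + 35.4
= 158.4 C

158.4


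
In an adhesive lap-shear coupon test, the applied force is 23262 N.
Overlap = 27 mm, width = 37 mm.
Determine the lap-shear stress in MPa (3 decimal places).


stress = F / (overlap * width)
= 23262 / (27 * 37)
= 23.285 MPa

23.285


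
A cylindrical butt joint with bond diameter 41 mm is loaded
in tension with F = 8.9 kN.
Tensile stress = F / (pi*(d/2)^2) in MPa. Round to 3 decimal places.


Area = pi * (41/2)^2 = 1320.2543 mm^2
Stress = 8.9*1000 / 1320.2543
= 6.741 MPa

6.741


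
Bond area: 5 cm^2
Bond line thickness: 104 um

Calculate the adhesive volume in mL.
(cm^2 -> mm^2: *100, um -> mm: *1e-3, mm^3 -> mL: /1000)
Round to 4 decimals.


V = 5*100 * 104*1e-3 / 1000
= 0.0520 mL

0.0520


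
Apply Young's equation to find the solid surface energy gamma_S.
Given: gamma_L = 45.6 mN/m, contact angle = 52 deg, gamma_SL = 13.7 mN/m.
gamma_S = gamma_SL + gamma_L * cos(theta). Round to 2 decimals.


theta_rad = 52 * pi/180 = 0.907571
gamma_S = 13.7 + 45.6 * cos(0.907571)
= 41.77 mN/m

41.77


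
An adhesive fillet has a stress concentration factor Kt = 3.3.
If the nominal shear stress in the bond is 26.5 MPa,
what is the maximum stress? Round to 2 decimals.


Max stress = 26.5 * 3.3 = 87.45 MPa

87.45


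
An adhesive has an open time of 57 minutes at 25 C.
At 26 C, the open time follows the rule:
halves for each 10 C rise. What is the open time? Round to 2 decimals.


Factor = 2^((26-25)/10) = 1.0718
Open time = 57 / 1.0718 = 53.18 min

53.18


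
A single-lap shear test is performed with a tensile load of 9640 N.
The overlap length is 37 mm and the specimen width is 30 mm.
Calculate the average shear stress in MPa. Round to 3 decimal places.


Shear stress = F / (overlap * width)
= 9640 / (37 * 30)
= 9640 / 1110
= 8.685 MPa

8.685


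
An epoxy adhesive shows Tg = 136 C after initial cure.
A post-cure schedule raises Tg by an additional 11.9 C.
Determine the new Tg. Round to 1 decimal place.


New Tg = 136 + 11.9
= 147.9 C

147.9


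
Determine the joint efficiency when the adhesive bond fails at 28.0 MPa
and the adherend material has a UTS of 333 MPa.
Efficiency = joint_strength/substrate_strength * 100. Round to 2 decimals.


Joint efficiency = 28.0 / 333 * 100
= 8.41%

8.41


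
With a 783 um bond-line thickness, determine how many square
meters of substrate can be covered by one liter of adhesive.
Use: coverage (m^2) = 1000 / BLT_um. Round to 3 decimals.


Coverage = 1000 / 783 = 1.277 m^2

1.277


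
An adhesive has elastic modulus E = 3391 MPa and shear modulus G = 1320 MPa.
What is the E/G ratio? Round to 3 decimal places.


E/G = 3391 / 1320 = 2.569

2.569


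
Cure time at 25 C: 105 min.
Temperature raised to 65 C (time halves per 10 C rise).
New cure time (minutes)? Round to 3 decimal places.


Acceleration factor = 2^(40/10) = 16.0000
New time = 105 / 16.0000 = 6.563 min

6.563


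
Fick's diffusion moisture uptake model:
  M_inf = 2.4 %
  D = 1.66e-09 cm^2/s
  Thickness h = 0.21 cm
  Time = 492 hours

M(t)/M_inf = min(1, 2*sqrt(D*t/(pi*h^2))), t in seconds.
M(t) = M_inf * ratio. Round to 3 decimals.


t_sec = 492 * 3600 = 1771200
ratio = 2*sqrt(1.66e-09*1771200/(pi*0.21^2))
= min(1, 0.291356)
= 0.291356
M(t) = 2.4 * 0.291356 = 0.699 %

0.699


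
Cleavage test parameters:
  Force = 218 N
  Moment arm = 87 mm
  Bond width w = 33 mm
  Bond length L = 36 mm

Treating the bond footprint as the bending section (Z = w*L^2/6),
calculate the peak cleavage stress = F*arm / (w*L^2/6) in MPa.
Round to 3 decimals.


M = 218 * 87 = 18966 N*mm
Z = 33 * 36^2 / 6 = 42768 / 6 mm^3
sigma = M / Z = 6 * 18966 / 42768 = 113796 / 42768
= 2.661 MPa

2.661


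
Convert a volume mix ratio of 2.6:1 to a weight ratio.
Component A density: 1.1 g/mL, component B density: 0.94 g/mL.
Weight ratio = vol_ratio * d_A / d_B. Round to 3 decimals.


= 2.6 * 1.1 / 0.94 = 3.043

3.043


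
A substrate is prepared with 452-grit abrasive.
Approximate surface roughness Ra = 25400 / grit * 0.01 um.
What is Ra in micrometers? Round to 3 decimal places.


Ra = 25400 / 452 * 0.01 = 0.562 um

0.562


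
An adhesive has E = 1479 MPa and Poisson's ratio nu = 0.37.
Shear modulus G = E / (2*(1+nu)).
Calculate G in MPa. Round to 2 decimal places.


G = 1479 / (2*(1+0.37))
= 1479 / 2.74
= 539.78 MPa

539.78


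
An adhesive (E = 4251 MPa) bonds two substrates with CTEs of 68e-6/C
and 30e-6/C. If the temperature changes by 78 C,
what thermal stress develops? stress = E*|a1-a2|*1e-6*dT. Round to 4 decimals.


Stress = 4251 * |68 - 30| * 1e-6 * 78
= 12.6000 MPa

12.6000


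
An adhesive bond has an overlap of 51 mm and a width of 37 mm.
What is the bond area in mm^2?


Bond area = overlap * width
= 51 * 37
= 1887 mm^2

1887


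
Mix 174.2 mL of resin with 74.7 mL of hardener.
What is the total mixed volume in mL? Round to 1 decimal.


Total = 174.2 + 74.7 = 248.9 mL

248.9


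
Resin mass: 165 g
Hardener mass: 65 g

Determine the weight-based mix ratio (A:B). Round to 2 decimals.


Ratio = 165 / 65 = 2.54

2.54


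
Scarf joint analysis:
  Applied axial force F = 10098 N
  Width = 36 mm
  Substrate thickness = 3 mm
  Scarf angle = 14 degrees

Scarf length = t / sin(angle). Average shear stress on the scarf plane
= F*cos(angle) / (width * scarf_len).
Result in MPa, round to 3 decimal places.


Scarf length = 3 / sin(14 deg) = 12.4007 mm
cos(14 deg) = 0.970296
Shear = 10098 * 0.970296 / (36 * 12.4007)
= 21.948 MPa

21.948


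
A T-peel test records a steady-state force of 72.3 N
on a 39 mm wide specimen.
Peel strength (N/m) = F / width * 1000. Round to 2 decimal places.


Peel strength = 72.3 / 39 * 1000
= 1853.85 N/m

1853.85


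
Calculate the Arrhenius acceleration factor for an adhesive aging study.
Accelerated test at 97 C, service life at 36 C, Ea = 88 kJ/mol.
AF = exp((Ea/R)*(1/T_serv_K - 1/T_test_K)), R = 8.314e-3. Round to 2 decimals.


T_test = 370.15 K, T_serv = 309.15 K
Ea/R = 88 / 0.008314 = 10584.56
AF = exp(10584.56 * (1/309.15 - 1/370.15))
= 282.11

282.11


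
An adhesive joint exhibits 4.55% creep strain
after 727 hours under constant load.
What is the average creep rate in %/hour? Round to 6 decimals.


Creep rate = strain / time
= 4.55 / 727
= 0.006259 %/h

0.006259


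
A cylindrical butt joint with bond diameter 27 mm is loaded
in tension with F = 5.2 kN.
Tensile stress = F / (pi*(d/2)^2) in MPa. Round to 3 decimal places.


Area = pi * (27/2)^2 = 572.5553 mm^2
Stress = 5.2*1000 / 572.5553
= 9.082 MPa

9.082


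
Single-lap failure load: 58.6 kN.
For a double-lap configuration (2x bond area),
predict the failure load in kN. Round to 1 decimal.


Failure load = 58.6 * 2 = 117.2 kN

117.2


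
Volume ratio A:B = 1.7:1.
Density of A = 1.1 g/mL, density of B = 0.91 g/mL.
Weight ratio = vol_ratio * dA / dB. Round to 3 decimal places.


Wt ratio = 1.7 * 1.1 / 0.91
= 2.055

2.055


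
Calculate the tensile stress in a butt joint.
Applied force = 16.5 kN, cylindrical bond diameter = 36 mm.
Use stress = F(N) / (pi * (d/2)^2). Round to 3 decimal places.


A = pi * 18.0^2 = 1017.8760 mm^2
sigma = 16500.0 / 1017.8760 = 16.210 MPa

16.210


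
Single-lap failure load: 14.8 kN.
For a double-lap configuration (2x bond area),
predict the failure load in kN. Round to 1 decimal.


Failure load = 14.8 * 2 = 29.6 kN

29.6


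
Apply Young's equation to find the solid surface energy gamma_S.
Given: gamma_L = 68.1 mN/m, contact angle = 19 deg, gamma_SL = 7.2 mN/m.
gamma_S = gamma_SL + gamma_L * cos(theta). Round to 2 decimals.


theta_rad = 19 * pi/180 = 0.331613
gamma_S = 7.2 + 68.1 * cos(0.331613)
= 71.59 mN/m

71.59


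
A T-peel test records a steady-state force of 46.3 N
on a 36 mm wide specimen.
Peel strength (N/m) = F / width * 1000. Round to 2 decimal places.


Peel strength = 46.3 / 36 * 1000
= 1286.11 N/m

1286.11


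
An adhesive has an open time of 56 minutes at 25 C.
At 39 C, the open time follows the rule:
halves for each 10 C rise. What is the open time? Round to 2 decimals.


Factor = 2^((39-25)/10) = 2.6390
Open time = 56 / 2.6390 = 21.22 min

21.22


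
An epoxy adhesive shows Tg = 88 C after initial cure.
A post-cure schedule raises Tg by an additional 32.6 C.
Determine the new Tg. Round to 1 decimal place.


New Tg = 88 + 32.6
= 120.6 C

120.6


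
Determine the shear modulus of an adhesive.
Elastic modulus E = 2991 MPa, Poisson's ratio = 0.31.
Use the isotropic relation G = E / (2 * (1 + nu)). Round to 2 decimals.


G = 2991 / (2*(1+0.31)) = 2991 / 2.62
= 1141.60 MPa

1141.60


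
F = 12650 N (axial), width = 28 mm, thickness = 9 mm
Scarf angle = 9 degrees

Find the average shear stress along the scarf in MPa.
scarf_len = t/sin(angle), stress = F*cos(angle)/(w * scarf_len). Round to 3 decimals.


scarf_len = 9/sin(9 deg) = 57.5321
cos(9 deg) = 0.987688
stress = 12650*0.987688/(28*57.5321) = 7.756 MPa

7.756


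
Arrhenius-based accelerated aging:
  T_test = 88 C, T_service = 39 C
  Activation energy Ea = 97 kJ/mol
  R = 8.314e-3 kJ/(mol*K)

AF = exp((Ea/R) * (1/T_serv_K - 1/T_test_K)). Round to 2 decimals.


T_test_K = 361.15, T_serv_K = 312.15
AF = exp((97/8.314e-3) * (1/312.15 - 1/361.15))
= 159.36

159.36


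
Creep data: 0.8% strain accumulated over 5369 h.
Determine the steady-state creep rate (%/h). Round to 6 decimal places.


Rate = 0.8 / 5369 = 0.000149 %/h

0.000149


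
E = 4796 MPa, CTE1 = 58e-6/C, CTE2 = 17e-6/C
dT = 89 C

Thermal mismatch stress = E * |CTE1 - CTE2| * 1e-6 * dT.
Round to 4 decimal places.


= 4796 * 41e-6 * 89
= 17.5006 MPa

17.5006


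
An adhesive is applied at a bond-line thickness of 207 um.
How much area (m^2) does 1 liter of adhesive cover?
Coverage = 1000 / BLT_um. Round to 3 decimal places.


Coverage = 1000 / 207 = 4.831 m^2

4.831


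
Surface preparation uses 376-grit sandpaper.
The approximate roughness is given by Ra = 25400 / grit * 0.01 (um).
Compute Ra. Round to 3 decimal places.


Ra = 25400 / 376 * 0.01
= 254 / 376
= 0.676 um

0.676


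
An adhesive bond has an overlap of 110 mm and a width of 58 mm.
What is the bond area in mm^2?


Bond area = overlap * width
= 110 * 58
= 6380 mm^2

6380


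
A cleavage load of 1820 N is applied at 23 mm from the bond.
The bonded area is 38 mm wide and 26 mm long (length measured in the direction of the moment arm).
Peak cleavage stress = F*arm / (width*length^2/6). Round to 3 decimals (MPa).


Moment = 1820 * 23 = 41860 N*mm
Section modulus = 38 * 676 / 6 = 25688 / 6 mm^3
Stress = 41860 / (25688 / 6) = 251160 / 25688
= 9.777 MPa

9.777


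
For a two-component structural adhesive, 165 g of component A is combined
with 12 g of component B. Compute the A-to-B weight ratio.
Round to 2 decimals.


Weight ratio A:B = 165 / 12
= 13.75

13.75


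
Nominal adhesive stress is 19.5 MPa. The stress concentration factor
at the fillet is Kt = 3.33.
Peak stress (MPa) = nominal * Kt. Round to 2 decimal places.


Peak = 19.5 * 3.33 = 64.94 MPa

64.94


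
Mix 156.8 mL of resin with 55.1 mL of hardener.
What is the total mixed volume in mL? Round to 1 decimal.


Total = 156.8 + 55.1 = 211.9 mL

211.9


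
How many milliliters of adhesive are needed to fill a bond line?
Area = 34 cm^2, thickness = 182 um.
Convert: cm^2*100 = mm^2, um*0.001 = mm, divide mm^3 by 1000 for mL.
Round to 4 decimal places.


= (34 * 100) * (182 * 0.001) / 1000
= 0.6188 mL

0.6188


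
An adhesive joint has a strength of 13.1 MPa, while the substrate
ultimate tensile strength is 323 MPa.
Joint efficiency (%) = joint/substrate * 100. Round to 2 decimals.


Efficiency = 13.1 / 323 * 100
= 4.06%

4.06


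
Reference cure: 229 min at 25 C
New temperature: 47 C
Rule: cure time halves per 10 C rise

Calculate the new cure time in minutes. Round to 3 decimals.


factor = 2^((47-25)/10) = 4.5948
t_new = 229 / 4.5948 = 49.839 min

49.839


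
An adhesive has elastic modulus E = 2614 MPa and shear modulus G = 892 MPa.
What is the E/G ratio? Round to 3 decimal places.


E/G = 2614 / 892 = 2.930

2.930


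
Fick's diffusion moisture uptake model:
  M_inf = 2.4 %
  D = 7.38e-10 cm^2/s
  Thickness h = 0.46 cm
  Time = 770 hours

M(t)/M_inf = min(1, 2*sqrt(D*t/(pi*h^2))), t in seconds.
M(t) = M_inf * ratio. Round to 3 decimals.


t_sec = 770 * 3600 = 2772000
ratio = 2*sqrt(7.38e-10*2772000/(pi*0.46^2))
= min(1, 0.110949)
= 0.110949
M(t) = 2.4 * 0.110949 = 0.266 %

0.266


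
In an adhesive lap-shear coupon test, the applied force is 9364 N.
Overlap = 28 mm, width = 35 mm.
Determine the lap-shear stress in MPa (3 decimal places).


stress = F / (overlap * width)
= 9364 / (28 * 35)
= 9.555 MPa

9.555


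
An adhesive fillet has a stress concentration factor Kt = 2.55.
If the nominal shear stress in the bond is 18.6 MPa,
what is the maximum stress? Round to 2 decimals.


Max stress = 18.6 * 2.55 = 47.43 MPa

47.43


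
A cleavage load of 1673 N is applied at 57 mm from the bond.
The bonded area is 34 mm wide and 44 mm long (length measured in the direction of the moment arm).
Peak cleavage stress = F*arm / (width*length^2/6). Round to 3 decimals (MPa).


Moment = 1673 * 57 = 95361 N*mm
Section modulus = 34 * 1936 / 6 = 65824 / 6 mm^3
Stress = 95361 / (65824 / 6) = 572166 / 65824
= 8.692 MPa

8.692


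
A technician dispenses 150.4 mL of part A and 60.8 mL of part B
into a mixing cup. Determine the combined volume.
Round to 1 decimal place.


Combined volume = 150.4 + 60.8
= 211.2 mL

211.2


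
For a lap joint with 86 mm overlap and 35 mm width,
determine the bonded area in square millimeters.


Area = 86 * 35 = 3010 mm^2

3010


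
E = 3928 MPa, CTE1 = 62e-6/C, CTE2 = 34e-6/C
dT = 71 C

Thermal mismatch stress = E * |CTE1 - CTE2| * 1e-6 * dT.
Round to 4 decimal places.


= 3928 * 28e-6 * 71
= 7.8089 MPa

7.8089


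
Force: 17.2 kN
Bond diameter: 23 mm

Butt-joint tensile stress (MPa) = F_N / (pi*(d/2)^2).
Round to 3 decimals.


F_N = 17.2 * 1000 = 17200.0 N
A = pi*(11.5)^2 = 415.4756 mm^2
stress = 17200.0 / 415.4756 = 41.398 MPa

41.398


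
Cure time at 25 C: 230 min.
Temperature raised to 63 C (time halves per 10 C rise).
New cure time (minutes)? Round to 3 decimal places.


Acceleration factor = 2^(38/10) = 13.9288
New time = 230 / 13.9288 = 16.513 min

16.513


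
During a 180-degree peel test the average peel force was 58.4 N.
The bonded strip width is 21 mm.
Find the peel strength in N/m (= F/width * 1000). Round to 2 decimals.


Peel strength = F/width * 1000
= 58.4 / 21 * 1000
= 2780.95 N/m

2780.95


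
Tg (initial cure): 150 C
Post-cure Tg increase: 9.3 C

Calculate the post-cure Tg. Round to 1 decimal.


Post-cure Tg = 150 + 9.3 = 159.3 C

159.3


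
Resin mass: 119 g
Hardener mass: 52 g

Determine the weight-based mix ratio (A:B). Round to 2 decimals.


Ratio = 119 / 52 = 2.29

2.29


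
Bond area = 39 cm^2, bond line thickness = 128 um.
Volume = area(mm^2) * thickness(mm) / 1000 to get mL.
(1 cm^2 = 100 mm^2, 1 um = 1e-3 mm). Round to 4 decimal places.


area_mm2 = 39 * 100 = 3900
blt_mm = 128 * 1e-3 = 0.128
vol_mm3 = 3900 * 0.128 = 499.2
vol_mL = 499.2 / 1000 = 0.4992 mL

0.4992


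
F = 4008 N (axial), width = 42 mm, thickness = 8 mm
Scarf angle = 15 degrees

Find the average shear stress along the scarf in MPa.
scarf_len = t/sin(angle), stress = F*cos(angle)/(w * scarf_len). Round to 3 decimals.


scarf_len = 8/sin(15 deg) = 30.9096
cos(15 deg) = 0.965926
stress = 4008*0.965926/(42*30.9096) = 2.982 MPa

2.982


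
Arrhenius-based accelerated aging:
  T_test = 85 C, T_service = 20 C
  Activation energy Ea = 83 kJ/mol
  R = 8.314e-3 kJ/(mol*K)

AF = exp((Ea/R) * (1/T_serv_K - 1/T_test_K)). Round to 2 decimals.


T_test_K = 358.15, T_serv_K = 293.15
AF = exp((83/8.314e-3) * (1/293.15 - 1/358.15))
= 483.25

483.25


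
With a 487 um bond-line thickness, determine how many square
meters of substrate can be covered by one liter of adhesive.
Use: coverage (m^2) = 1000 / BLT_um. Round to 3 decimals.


Coverage = 1000 / 487 = 2.053 m^2

2.053


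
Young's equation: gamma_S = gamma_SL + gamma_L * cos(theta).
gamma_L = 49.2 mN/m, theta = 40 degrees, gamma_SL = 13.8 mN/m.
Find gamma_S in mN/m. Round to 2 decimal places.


cos(40 deg) = 0.766044
gamma_S = 13.8 + 49.2 * 0.766044
= 51.49 mN/m

51.49


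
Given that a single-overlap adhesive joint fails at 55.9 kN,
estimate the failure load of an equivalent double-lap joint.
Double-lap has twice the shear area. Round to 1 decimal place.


Double-lap factor = 2
Expected load = 55.9 * 2 = 111.8 kN

111.8


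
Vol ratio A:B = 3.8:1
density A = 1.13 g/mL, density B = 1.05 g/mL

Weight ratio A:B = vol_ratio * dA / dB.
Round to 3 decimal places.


Weight ratio = 3.8 * 1.13 / 1.05
= 4.090

4.090


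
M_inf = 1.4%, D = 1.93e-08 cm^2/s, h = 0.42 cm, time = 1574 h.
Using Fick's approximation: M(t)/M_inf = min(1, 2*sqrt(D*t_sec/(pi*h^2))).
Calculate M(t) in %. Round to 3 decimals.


t = 5666400 s
ratio = min(1, 2*sqrt(1.93e-08*5666400/(pi*0.1764)))
= 0.888460
M(t) = 1.4 * 0.888460 = 1.244%

1.244


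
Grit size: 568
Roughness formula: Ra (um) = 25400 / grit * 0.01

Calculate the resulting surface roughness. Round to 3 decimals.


Ra = 25400 / 568 * 0.01
= 0.447 um

0.447


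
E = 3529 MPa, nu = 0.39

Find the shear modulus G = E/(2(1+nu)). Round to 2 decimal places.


G = 3529 / (2 * 1.39)
= 1269.42 MPa

1269.42


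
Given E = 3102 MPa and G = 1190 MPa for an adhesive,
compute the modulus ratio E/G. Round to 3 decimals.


E/G ratio = 3102 / 1190 = 2.607

2.607


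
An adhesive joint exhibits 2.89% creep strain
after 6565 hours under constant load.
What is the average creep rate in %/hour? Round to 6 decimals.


Creep rate = strain / time
= 2.89 / 6565
= 0.000440 %/h

0.000440


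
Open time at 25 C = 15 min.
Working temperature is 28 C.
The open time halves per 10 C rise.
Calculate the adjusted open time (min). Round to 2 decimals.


factor = 2^((28 - 25) / 10) = 1.2311
ot = 15 / 1.2311 = 12.18 min

12.18


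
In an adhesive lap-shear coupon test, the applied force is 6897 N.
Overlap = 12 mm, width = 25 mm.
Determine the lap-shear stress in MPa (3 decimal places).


stress = F / (overlap * width)
= 6897 / (12 * 25)
= 22.990 MPa

22.990


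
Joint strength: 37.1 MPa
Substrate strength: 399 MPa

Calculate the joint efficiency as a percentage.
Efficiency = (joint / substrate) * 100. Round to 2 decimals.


Efficiency = (37.1 / 399) * 100 = 9.30%

9.30


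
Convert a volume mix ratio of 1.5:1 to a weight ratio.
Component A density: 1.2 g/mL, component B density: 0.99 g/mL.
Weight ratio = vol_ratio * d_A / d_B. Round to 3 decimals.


= 1.5 * 1.2 / 0.99 = 1.818

1.818
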